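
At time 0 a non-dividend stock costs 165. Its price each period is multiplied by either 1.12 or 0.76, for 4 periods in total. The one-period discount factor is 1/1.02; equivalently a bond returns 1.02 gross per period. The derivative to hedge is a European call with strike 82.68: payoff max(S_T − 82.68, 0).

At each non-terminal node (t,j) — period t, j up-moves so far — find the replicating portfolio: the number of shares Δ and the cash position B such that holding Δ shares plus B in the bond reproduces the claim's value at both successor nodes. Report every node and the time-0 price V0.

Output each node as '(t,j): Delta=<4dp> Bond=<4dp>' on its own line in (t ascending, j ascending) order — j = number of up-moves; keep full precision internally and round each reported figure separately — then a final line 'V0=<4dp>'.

No-arbitrage ⇒ martingale measure with p* = (R−d)/(u−d) = 0.7222.
At expiry t=4: V(4,0)=0.0000, V(4,1)=0.0000, V(4,2)=36.8693, V(4,3)=93.4980, V(4,4)=176.9507
  t=3,j=0: stock 72.4310 → up 81.1228 (V=0.0000), down 55.0476 (V=0.0000). Price 0.0000; hedge Δ=0.0000, bond B=0.0000.
  t=3,j=1: stock 106.7405 → up 119.5493 (V=36.8693), down 81.1228 (V=0.0000). Price 26.1057; hedge Δ=0.9595, bond B=-76.3091.
  t=3,j=2: stock 157.3018 → up 176.1780 (V=93.4980), down 119.5493 (V=36.8693). Price 76.2429; hedge Δ=1.0000, bond B=-81.0588.
  t=3,j=3: stock 231.8131 → up 259.6307 (V=176.9507), down 176.1780 (V=93.4980). Price 150.7543; hedge Δ=1.0000, bond B=-81.0588.
  t=2,j=0: stock 95.3040 → up 106.7405 (V=26.1057), down 72.4310 (V=0.0000). Price 18.4845; hedge Δ=0.7609, bond B=-54.0315.
  t=2,j=1: stock 140.4480 → up 157.3018 (V=76.2429), down 106.7405 (V=26.1057). Price 61.0941; hedge Δ=0.9916, bond B=-78.1759.
  t=2,j=2: stock 206.9760 → up 231.8131 (V=150.7543), down 157.3018 (V=76.2429). Price 127.5066; hedge Δ=1.0000, bond B=-79.4694.
  t=1,j=0: stock 125.4000 → up 140.4480 (V=61.0941), down 95.3040 (V=18.4845). Price 48.2922; hedge Δ=0.9439, bond B=-70.0678.
  t=1,j=1: stock 184.8000 → up 206.9760 (V=127.5066), down 140.4480 (V=61.0941). Price 106.9202; hedge Δ=0.9983, bond B=-77.5589.
  t=0,j=0: stock 165.0000 → up 184.8000 (V=106.9202), down 125.4000 (V=48.2922). Price 88.8575; hedge Δ=0.9870, bond B=-73.9981.
Each (Δ,B) replicates both successor values, so the strategy is self-financing and V0 is arbitrage-free.

(0,0): Delta=0.9870 Bond=-73.9981
(1,0): Delta=0.9439 Bond=-70.0678
(1,1): Delta=0.9983 Bond=-77.5589
(2,0): Delta=0.7609 Bond=-54.0315
(2,1): Delta=0.9916 Bond=-78.1759
(2,2): Delta=1.0000 Bond=-79.4694
(3,0): Delta=0.0000 Bond=0.0000
(3,1): Delta=0.9595 Bond=-76.3091
(3,2): Delta=1.0000 Bond=-81.0588
(3,3): Delta=1.0000 Bond=-81.0588
V0=88.8575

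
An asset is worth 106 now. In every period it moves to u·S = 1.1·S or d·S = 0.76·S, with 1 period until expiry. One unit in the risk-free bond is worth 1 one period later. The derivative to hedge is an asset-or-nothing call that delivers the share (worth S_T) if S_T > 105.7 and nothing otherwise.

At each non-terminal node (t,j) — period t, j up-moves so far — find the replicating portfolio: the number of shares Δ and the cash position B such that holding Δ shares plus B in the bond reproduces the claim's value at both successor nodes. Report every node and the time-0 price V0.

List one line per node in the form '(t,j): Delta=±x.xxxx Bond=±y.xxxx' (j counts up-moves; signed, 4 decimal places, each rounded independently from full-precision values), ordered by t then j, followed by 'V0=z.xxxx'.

(0,0): Delta=3.2353 Bond=-260.6353
V0=82.3059

Under the risk-neutral measure, an up-move has probability p* = (R−d)/(u−d) = 0.7059 and values discount at R = 1.
Terminal payoffs: V(1,0)=0.0000, V(1,1)=116.6000
  t=0,j=0: stock 106.0000 → up 116.6000 (V=116.6000), down 80.5600 (V=0.0000). Price 82.3059; hedge Δ=3.2353, bond B=-260.6353.
Root portfolio cost Δ·106+B reproduces V0=82.3059.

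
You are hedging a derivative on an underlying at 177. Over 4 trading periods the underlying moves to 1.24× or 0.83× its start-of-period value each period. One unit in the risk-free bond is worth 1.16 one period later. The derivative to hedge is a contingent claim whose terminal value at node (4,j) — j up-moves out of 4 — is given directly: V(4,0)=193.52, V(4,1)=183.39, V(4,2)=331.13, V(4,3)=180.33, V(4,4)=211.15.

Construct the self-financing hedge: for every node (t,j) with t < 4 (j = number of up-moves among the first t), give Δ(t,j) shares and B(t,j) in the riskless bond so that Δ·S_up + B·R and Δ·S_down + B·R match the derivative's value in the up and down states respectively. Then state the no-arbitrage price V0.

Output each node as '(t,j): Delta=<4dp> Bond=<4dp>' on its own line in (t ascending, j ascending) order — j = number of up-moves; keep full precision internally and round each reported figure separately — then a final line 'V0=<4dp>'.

(0,0): Delta=-0.2437 Bond=162.2557
(1,0): Delta=-0.6376 Bond=246.0720
(1,1): Delta=-0.1798 Bond=174.1910
(2,0): Delta=2.0164 Bond=-38.1671
(2,1): Delta=-1.0682 Bond=363.8946
(2,2): Delta=-0.0357 Bond=162.8293
(3,0): Delta=-0.2441 Bond=184.5061
(3,1): Delta=2.3832 Bond=-99.7357
(3,2): Delta=-1.6283 Bond=548.6276
(3,3): Delta=0.2227 Bond=101.6709
V0=119.1145

Since d<R<u, set p* = (R−d)/(u−d) = 0.8049; price each node as the discounted p*-expectation of its children.
Terminal payoffs: V(4,0)=193.5200, V(4,1)=183.3900, V(4,2)=331.1300, V(4,3)=180.3300, V(4,4)=211.1500
  t=3,j=0: stock 101.2063 → up 125.4958 (V=183.3900), down 84.0012 (V=193.5200). Price 159.7988; hedge Δ=-0.2441, bond B=184.5061.
  t=3,j=1: stock 151.1998 → up 187.4877 (V=331.1300), down 125.4958 (V=183.3900). Price 260.6058; hedge Δ=2.3832, bond B=-99.7357.
  t=3,j=2: stock 225.8888 → up 280.1021 (V=180.3300), down 187.4877 (V=331.1300). Price 180.8228; hedge Δ=-1.6283, bond B=548.6276.
  t=3,j=3: stock 337.4724 → up 418.4658 (V=211.1500), down 280.1021 (V=180.3300). Price 176.8417; hedge Δ=0.2227, bond B=101.6709.
  t=2,j=0: stock 121.9353 → up 151.1998 (V=260.6058), down 101.2063 (V=159.7988). Price 207.7035; hedge Δ=2.0164, bond B=-38.1671.
  t=2,j=1: stock 182.1684 → up 225.8888 (V=180.8228), down 151.1998 (V=260.6058). Price 169.3019; hedge Δ=-1.0682, bond B=363.8946.
  t=2,j=2: stock 272.1552 → up 337.4724 (V=176.8417), down 225.8888 (V=180.8228). Price 153.1194; hedge Δ=-0.0357, bond B=162.8293.
  t=1,j=0: stock 146.9100 → up 182.1684 (V=169.3019), down 121.9353 (V=207.7035). Price 152.4094; hedge Δ=-0.6376, bond B=246.0720.
  t=1,j=1: stock 219.4800 → up 272.1552 (V=153.1194), down 182.1684 (V=169.3019). Price 134.7215; hedge Δ=-0.1798, bond B=174.1910.
  t=0,j=0: stock 177.0000 → up 219.4800 (V=134.7215), down 146.9100 (V=152.4094). Price 119.1145; hedge Δ=-0.2437, bond B=162.2557.
Each (Δ,B) replicates both successor values, so the strategy is self-financing and V0 is arbitrage-free.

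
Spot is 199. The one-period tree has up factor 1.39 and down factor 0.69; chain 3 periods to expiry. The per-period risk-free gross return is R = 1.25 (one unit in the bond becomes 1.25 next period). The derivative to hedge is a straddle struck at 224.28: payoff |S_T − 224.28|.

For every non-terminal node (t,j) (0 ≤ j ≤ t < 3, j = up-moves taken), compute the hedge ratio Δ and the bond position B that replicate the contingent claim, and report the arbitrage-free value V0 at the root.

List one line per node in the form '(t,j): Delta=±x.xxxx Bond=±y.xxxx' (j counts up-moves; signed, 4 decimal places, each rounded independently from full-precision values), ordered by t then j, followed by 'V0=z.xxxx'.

(0,0): Delta=0.7034 Bond=-45.4011
(1,0): Delta=-0.4538 Bond=102.1382
(1,1): Delta=0.8470 Bond=-96.4738
(2,0): Delta=-1.0000 Bond=179.4240
(2,1): Delta=-0.3860 Bond=114.7349
(2,2): Delta=1.0000 Bond=-179.4240
V0=94.5720

The replicating-portfolio and risk-neutral prices coincide; use p* = (1.25−0.69)/(1.39−0.69) = 0.8000 for the latter.
At expiry t=3: V(3,0)=158.9067, V(3,1)=92.5860, V(3,2)=41.0167, V(3,3)=310.1582
  t=2,j=0: stock 94.7439 → up 131.6940 (V=92.5860), down 65.3733 (V=158.9067). Price 84.6801; hedge Δ=-1.0000, bond B=179.4240.
  t=2,j=1: stock 190.8609 → up 265.2967 (V=41.0167), down 131.6940 (V=92.5860). Price 41.0644; hedge Δ=-0.3860, bond B=114.7349.
  t=2,j=2: stock 384.4879 → up 534.4382 (V=310.1582), down 265.2967 (V=41.0167). Price 205.0639; hedge Δ=1.0000, bond B=-179.4240.
  t=1,j=0: stock 137.3100 → up 190.8609 (V=41.0644), down 94.7439 (V=84.6801). Price 39.8300; hedge Δ=-0.4538, bond B=102.1382.
  t=1,j=1: stock 276.6100 → up 384.4879 (V=205.0639), down 190.8609 (V=41.0644). Price 137.8112; hedge Δ=0.8470, bond B=-96.4738.
  t=0,j=0: stock 199.0000 → up 276.6100 (V=137.8112), down 137.3100 (V=39.8300). Price 94.5720; hedge Δ=0.7034, bond B=-45.4011.
Check: Δ(0,0)·S0 + B(0,0) = 94.5720 = V0.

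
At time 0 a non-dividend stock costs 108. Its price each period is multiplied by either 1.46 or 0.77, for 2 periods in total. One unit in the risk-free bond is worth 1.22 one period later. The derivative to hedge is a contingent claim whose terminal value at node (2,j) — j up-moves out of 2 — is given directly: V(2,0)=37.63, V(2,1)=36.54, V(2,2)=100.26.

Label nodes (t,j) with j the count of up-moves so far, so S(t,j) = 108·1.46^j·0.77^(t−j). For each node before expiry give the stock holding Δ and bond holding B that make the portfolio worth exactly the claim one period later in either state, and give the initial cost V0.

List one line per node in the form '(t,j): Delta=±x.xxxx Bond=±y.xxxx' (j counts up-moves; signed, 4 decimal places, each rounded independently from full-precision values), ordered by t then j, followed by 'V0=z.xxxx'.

The replicating-portfolio and risk-neutral prices coincide; use p* = (1.22−0.77)/(1.46−0.77) = 0.6522 for the latter.
At expiry t=2: V(2,0)=37.6300, V(2,1)=36.5400, V(2,2)=100.2600
  t=1,j=0: stock 83.1600 → up 121.4136 (V=36.5400), down 64.0332 (V=37.6300). Price 30.2616; hedge Δ=-0.0190, bond B=31.8413.
  t=1,j=1: stock 157.6800 → up 230.2128 (V=100.2600), down 121.4136 (V=36.5400). Price 64.0135; hedge Δ=0.5857, bond B=-28.3343.
  t=0,j=0: stock 108.0000 → up 157.6800 (V=64.0135), down 83.1600 (V=30.2616). Price 42.8473; hedge Δ=0.4529, bond B=-6.0686.
Root portfolio cost Δ·108+B reproduces V0=42.8473.

(0,0): Delta=0.4529 Bond=-6.0686
(1,0): Delta=-0.0190 Bond=31.8413
(1,1): Delta=0.5857 Bond=-28.3343
V0=42.8473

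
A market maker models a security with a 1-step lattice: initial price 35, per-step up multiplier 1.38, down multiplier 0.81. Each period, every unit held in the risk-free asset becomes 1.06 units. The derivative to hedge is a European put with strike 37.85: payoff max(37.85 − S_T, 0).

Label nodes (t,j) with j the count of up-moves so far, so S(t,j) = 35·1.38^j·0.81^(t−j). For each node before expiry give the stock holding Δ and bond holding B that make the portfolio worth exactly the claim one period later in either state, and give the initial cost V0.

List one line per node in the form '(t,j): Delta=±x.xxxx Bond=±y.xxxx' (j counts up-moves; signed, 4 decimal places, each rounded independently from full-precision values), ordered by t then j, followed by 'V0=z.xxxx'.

The replicating-portfolio and risk-neutral prices coincide; use p* = (1.06−0.81)/(1.38−0.81) = 0.4386 for the latter.
Terminal payoffs: V(1,0)=9.5000, V(1,1)=0.0000
(0,0): S=35.0000. Δ = (V_up−V_dn)/(S_up−S_dn) = (0.0000−9.5000)/(48.3000−28.3500) = -0.4762. V = [p*·0.0000 + (1−p*)·9.5000]/1.06 = 5.0314. B = V − Δ·S = 21.6981.
Self-financing check: at every node Δ·S+B equals the discounted successor values.

(0,0): Delta=-0.4762 Bond=21.6981
V0=5.0314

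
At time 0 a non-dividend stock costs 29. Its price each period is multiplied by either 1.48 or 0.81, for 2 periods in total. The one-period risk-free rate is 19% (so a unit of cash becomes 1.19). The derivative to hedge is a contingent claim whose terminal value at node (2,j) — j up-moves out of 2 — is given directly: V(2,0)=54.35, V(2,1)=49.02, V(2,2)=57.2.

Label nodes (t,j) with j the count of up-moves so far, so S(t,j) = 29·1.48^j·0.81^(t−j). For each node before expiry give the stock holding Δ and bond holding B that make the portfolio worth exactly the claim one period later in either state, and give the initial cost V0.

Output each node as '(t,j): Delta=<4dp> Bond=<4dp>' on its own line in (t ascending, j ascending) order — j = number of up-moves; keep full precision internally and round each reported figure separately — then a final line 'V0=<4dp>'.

(0,0): Delta=0.1009 Bond=34.2541
(1,0): Delta=-0.3387 Bond=51.0872
(1,1): Delta=0.2845 Bond=32.8830
V0=37.1795

Risk-neutral probability p* = (R−d)/(u−d) = (1.19−0.81)/(1.48−0.81) = 0.5672.
At expiry t=2: V(2,0)=54.3500, V(2,1)=49.0200, V(2,2)=57.2000
(1,0): S=23.4900. Δ = (V_up−V_dn)/(S_up−S_dn) = (49.0200−54.3500)/(34.7652−19.0269) = -0.3387. V = [p*·49.0200 + (1−p*)·54.3500]/1.19 = 43.1319. B = V − Δ·S = 51.0872.
(1,1): S=42.9200. Δ = (V_up−V_dn)/(S_up−S_dn) = (57.2000−49.0200)/(63.5216−34.7652) = 0.2845. V = [p*·57.2000 + (1−p*)·49.0200]/1.19 = 45.0919. B = V − Δ·S = 32.8830.
(0,0): S=29.0000. Δ = (V_up−V_dn)/(S_up−S_dn) = (45.0919−43.1319)/(42.9200−23.4900) = 0.1009. V = [p*·45.0919 + (1−p*)·43.1319]/1.19 = 37.1795. B = V − Δ·S = 34.2541.
Check: Δ(0,0)·S0 + B(0,0) = 37.1795 = V0.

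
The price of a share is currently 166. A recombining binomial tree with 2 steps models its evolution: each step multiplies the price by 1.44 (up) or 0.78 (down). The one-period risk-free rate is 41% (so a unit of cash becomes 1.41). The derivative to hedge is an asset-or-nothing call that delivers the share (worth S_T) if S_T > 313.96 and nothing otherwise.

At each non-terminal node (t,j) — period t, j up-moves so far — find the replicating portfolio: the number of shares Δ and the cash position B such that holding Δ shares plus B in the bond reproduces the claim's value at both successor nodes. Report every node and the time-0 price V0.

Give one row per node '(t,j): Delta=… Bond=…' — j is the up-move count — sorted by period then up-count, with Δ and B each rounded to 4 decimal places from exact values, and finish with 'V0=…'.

(0,0): Delta=2.1270 Bond=-195.3179
(1,0): Delta=0.0000 Bond=0.0000
(1,1): Delta=2.1818 Bond=-288.5125
V0=157.7568

No-arbitrage ⇒ martingale measure with p* = (R−d)/(u−d) = 0.9545.
Payoff layer (t=2): V(2,0)=0.0000, V(2,1)=0.0000, V(2,2)=344.2176
Node (1,0) S=129.4800: V=(p*·0.0000+(1−p*)·0.0000)/1.41=0.0000; Δ=(0.0000−0.0000)/(186.4512−100.9944)=0.0000; B=V−Δ·S=0.0000
Node (1,1) S=239.0400: V=(p*·344.2176+(1−p*)·0.0000)/1.41=233.0293; Δ=(344.2176−0.0000)/(344.2176−186.4512)=2.1818; B=V−Δ·S=-288.5125
Node (0,0) S=166.0000: V=(p*·233.0293+(1−p*)·0.0000)/1.41=157.7568; Δ=(233.0293−0.0000)/(239.0400−129.4800)=2.1270; B=V−Δ·S=-195.3179
The time-0 hedge costs 157.7568, which is the no-arbitrage price.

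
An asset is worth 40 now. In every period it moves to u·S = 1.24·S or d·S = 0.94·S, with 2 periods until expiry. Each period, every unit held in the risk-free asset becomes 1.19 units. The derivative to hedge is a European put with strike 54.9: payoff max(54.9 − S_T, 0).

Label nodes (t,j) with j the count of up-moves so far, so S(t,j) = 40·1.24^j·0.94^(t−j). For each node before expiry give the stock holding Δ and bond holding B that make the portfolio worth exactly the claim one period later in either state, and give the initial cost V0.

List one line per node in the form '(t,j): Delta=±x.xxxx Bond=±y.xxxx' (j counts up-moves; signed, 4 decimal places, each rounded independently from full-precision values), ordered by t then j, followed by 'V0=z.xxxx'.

(0,0): Delta=-0.6146 Bond=26.5915
(1,0): Delta=-1.0000 Bond=46.1345
(1,1): Delta=-0.5562 Bond=28.7458
V0=2.0070

Since d<R<u, set p* = (R−d)/(u−d) = 0.8333; price each node as the discounted p*-expectation of its children.
Terminal payoffs: V(2,0)=19.5560, V(2,1)=8.2760, V(2,2)=0.0000
Node (1,0) S=37.6000: V=(p*·8.2760+(1−p*)·19.5560)/1.19=8.5345; Δ=(8.2760−19.5560)/(46.6240−35.3440)=-1.0000; B=V−Δ·S=46.1345
Node (1,1) S=49.6000: V=(p*·0.0000+(1−p*)·8.2760)/1.19=1.1591; Δ=(0.0000−8.2760)/(61.5040−46.6240)=-0.5562; B=V−Δ·S=28.7458
Node (0,0) S=40.0000: V=(p*·1.1591+(1−p*)·8.5345)/1.19=2.0070; Δ=(1.1591−8.5345)/(49.6000−37.6000)=-0.6146; B=V−Δ·S=26.5915
Each (Δ,B) replicates both successor values, so the strategy is self-financing and V0 is arbitrage-free.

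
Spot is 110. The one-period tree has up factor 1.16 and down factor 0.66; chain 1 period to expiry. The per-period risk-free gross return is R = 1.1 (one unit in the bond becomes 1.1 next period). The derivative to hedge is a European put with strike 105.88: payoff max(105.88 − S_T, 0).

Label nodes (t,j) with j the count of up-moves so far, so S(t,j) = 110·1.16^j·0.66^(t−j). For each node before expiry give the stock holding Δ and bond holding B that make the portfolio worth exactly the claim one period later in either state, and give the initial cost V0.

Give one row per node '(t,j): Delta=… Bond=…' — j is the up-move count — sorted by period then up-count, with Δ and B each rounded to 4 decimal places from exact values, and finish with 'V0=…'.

Since d<R<u, set p* = (R−d)/(u−d) = 0.8800; price each node as the discounted p*-expectation of its children.
Terminal payoffs: V(1,0)=33.2800, V(1,1)=0.0000
  t=0,j=0: stock 110.0000 → up 127.6000 (V=0.0000), down 72.6000 (V=33.2800). Price 3.6305; hedge Δ=-0.6051, bond B=70.1905.
The time-0 hedge costs 3.6305, which is the no-arbitrage price.

(0,0): Delta=-0.6051 Bond=70.1905
V0=3.6305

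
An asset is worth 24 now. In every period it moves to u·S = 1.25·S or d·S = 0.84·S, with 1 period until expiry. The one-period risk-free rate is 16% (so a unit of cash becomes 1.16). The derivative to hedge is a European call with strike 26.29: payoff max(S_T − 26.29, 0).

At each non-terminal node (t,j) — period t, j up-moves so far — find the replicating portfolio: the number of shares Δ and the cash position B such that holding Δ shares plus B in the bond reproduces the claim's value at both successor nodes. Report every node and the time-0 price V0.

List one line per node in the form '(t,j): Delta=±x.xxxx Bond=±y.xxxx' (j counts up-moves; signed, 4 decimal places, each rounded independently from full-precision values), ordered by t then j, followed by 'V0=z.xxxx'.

(0,0): Delta=0.3770 Bond=-6.5526
V0=2.4962

Under the risk-neutral measure, an up-move has probability p* = (R−d)/(u−d) = 0.7805 and values discount at R = 1.16.
At expiry t=1: V(1,0)=0.0000, V(1,1)=3.7100
  t=0,j=0: stock 24.0000 → up 30.0000 (V=3.7100), down 20.1600 (V=0.0000). Price 2.4962; hedge Δ=0.3770, bond B=-6.5526.
Root portfolio cost Δ·24+B reproduces V0=2.4962.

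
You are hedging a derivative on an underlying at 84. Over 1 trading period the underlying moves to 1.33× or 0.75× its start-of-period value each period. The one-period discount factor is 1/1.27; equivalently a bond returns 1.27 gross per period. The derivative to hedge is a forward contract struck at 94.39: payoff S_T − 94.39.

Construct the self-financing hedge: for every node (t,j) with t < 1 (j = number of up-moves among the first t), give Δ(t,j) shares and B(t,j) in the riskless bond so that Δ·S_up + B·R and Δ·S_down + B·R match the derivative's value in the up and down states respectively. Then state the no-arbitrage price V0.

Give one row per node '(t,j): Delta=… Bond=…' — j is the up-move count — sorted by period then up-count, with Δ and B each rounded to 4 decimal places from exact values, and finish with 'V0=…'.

Since d<R<u, set p* = (R−d)/(u−d) = 0.8966; price each node as the discounted p*-expectation of its children.
Payoff layer (t=1): V(1,0)=-31.3900, V(1,1)=17.3300
(0,0): S=84.0000. Δ = (V_up−V_dn)/(S_up−S_dn) = (17.3300−-31.3900)/(111.7200−63.0000) = 1.0000. V = [p*·17.3300 + (1−p*)·-31.3900]/1.27 = 9.6772. B = V − Δ·S = -74.3228.
Each (Δ,B) replicates both successor values, so the strategy is self-financing and V0 is arbitrage-free.

(0,0): Delta=1.0000 Bond=-74.3228
V0=9.6772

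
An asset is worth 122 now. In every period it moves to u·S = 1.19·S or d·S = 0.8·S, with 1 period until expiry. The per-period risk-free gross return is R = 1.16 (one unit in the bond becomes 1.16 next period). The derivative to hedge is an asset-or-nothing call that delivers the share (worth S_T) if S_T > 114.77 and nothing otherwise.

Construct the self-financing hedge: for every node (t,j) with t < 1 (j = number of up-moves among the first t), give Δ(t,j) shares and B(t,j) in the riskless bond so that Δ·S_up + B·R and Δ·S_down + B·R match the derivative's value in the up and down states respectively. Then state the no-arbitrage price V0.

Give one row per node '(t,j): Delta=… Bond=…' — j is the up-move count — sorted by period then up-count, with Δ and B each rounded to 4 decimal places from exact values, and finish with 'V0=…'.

(0,0): Delta=3.0513 Bond=-256.7286
V0=115.5279

Under the risk-neutral measure, an up-move has probability p* = (R−d)/(u−d) = 0.9231 and values discount at R = 1.16.
At expiry t=1: V(1,0)=0.0000, V(1,1)=145.1800
Node (0,0) S=122.0000: V=(p*·145.1800+(1−p*)·0.0000)/1.16=115.5279; Δ=(145.1800−0.0000)/(145.1800−97.6000)=3.0513; B=V−Δ·S=-256.7286
Root portfolio cost Δ·122+B reproduces V0=115.5279.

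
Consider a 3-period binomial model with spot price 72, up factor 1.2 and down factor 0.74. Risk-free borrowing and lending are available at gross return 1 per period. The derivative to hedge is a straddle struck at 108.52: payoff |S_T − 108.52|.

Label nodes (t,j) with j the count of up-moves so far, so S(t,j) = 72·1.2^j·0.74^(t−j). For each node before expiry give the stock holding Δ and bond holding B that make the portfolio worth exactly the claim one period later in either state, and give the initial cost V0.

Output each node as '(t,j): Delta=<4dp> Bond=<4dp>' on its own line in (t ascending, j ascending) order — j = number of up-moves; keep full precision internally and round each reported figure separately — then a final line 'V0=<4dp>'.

Under the risk-neutral measure, an up-move has probability p* = (R−d)/(u−d) = 0.5652 and values discount at R = 1.
Terminal values V(3,·): V(3,0)=79.3439, V(3,1)=61.2074, V(3,2)=31.7968, V(3,3)=15.8960
  t=2,j=0: stock 39.4272 → up 47.3126 (V=61.2074), down 29.1761 (V=79.3439). Price 69.0928; hedge Δ=-1.0000, bond B=108.5200.
  t=2,j=1: stock 63.9360 → up 76.7232 (V=31.7968), down 47.3126 (V=61.2074). Price 44.5840; hedge Δ=-1.0000, bond B=108.5200.
  t=2,j=2: stock 103.6800 → up 124.4160 (V=15.8960), down 76.7232 (V=31.7968). Price 22.8094; hedge Δ=-0.3334, bond B=57.3763.
  t=1,j=0: stock 53.2800 → up 63.9360 (V=44.5840), down 39.4272 (V=69.0928). Price 55.2400; hedge Δ=-1.0000, bond B=108.5200.
  t=1,j=1: stock 86.4000 → up 103.6800 (V=22.8094), down 63.9360 (V=44.5840). Price 32.2766; hedge Δ=-0.5479, bond B=79.6127.
  t=0,j=0: stock 72.0000 → up 86.4000 (V=32.2766), down 53.2800 (V=55.2400). Price 42.2607; hedge Δ=-0.6933, bond B=92.1811.
Self-financing check: at every node Δ·S+B equals the discounted successor values.

(0,0): Delta=-0.6933 Bond=92.1811
(1,0): Delta=-1.0000 Bond=108.5200
(1,1): Delta=-0.5479 Bond=79.6127
(2,0): Delta=-1.0000 Bond=108.5200
(2,1): Delta=-1.0000 Bond=108.5200
(2,2): Delta=-0.3334 Bond=57.3763
V0=42.2607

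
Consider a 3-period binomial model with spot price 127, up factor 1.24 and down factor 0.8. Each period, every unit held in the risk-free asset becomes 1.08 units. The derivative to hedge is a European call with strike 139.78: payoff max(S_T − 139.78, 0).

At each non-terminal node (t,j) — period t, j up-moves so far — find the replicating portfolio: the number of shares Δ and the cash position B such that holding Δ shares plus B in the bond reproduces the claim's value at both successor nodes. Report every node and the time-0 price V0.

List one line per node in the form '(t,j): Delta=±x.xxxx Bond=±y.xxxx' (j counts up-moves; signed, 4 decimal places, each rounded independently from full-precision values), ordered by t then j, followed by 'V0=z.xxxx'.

No-arbitrage ⇒ martingale measure with p* = (R−d)/(u−d) = 0.6364.
At expiry t=3: V(3,0)=0.0000, V(3,1)=0.0000, V(3,2)=16.4402, V(3,3)=102.3612
(2,0): S=81.2800. Δ = (V_up−V_dn)/(S_up−S_dn) = (0.0000−0.0000)/(100.7872−65.0240) = 0.0000. V = [p*·0.0000 + (1−p*)·0.0000]/1.08 = 0.0000. B = V − Δ·S = 0.0000.
(2,1): S=125.9840. Δ = (V_up−V_dn)/(S_up−S_dn) = (16.4402−0.0000)/(156.2202−100.7872) = 0.2966. V = [p*·16.4402 + (1−p*)·0.0000]/1.08 = 9.6870. B = V − Δ·S = -27.6770.
(2,2): S=195.2752. Δ = (V_up−V_dn)/(S_up−S_dn) = (102.3612−16.4402)/(242.1412−156.2202) = 1.0000. V = [p*·102.3612 + (1−p*)·16.4402]/1.08 = 65.8493. B = V − Δ·S = -129.4259.
(1,0): S=101.6000. Δ = (V_up−V_dn)/(S_up−S_dn) = (9.6870−0.0000)/(125.9840−81.2800) = 0.2167. V = [p*·9.6870 + (1−p*)·0.0000]/1.08 = 5.7078. B = V − Δ·S = -16.3080.
(1,1): S=157.4800. Δ = (V_up−V_dn)/(S_up−S_dn) = (65.8493−9.6870)/(195.2752−125.9840) = 0.8105. V = [p*·65.8493 + (1−p*)·9.6870]/1.08 = 42.0617. B = V − Δ·S = -85.5799.
(0,0): S=127.0000. Δ = (V_up−V_dn)/(S_up−S_dn) = (42.0617−5.7078)/(157.4800−101.6000) = 0.6506. V = [p*·42.0617 + (1−p*)·5.7078]/1.08 = 26.7056. B = V − Δ·S = -55.9168.
Each (Δ,B) replicates both successor values, so the strategy is self-financing and V0 is arbitrage-free.

(0,0): Delta=0.6506 Bond=-55.9168
(1,0): Delta=0.2167 Bond=-16.3080
(1,1): Delta=0.8105 Bond=-85.5799
(2,0): Delta=0.0000 Bond=0.0000
(2,1): Delta=0.2966 Bond=-27.6770
(2,2): Delta=1.0000 Bond=-129.4259
V0=26.7056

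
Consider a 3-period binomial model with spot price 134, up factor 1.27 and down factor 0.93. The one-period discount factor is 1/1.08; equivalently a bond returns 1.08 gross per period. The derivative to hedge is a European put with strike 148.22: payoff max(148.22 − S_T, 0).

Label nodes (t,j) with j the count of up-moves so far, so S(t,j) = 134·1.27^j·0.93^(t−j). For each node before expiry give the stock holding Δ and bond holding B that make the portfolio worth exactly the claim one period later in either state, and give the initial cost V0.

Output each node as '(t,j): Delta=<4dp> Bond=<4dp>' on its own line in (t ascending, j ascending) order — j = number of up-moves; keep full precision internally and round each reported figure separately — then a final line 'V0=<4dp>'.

The replicating-portfolio and risk-neutral prices coincide; use p* = (1.08−0.93)/(1.27−0.93) = 0.4412 for the latter.
Terminal payoffs: V(3,0)=40.4362, V(3,1)=1.0313, V(3,2)=0.0000, V(3,3)=0.0000
  t=2,j=0: stock 115.8966 → up 147.1887 (V=1.0313), down 107.7838 (V=40.4362). Price 21.3441; hedge Δ=-1.0000, bond B=137.2407.
  t=2,j=1: stock 158.2674 → up 200.9996 (V=0.0000), down 147.1887 (V=1.0313). Price 0.5336; hedge Δ=-0.0192, bond B=3.5669.
  t=2,j=2: stock 216.1286 → up 274.4833 (V=0.0000), down 200.9996 (V=0.0000). Price 0.0000; hedge Δ=0.0000, bond B=0.0000.
  t=1,j=0: stock 124.6200 → up 158.2674 (V=0.5336), down 115.8966 (V=21.3441). Price 11.2621; hedge Δ=-0.4912, bond B=72.4694.
  t=1,j=1: stock 170.1800 → up 216.1286 (V=0.0000), down 158.2674 (V=0.5336). Price 0.2761; hedge Δ=-0.0092, bond B=1.8456.
  t=0,j=0: stock 134.0000 → up 170.1800 (V=0.2761), down 124.6200 (V=11.2621). Price 5.9401; hedge Δ=-0.2411, bond B=38.2517.
Root portfolio cost Δ·134+B reproduces V0=5.9401.

(0,0): Delta=-0.2411 Bond=38.2517
(1,0): Delta=-0.4912 Bond=72.4694
(1,1): Delta=-0.0092 Bond=1.8456
(2,0): Delta=-1.0000 Bond=137.2407
(2,1): Delta=-0.0192 Bond=3.5669
(2,2): Delta=0.0000 Bond=0.0000
V0=5.9401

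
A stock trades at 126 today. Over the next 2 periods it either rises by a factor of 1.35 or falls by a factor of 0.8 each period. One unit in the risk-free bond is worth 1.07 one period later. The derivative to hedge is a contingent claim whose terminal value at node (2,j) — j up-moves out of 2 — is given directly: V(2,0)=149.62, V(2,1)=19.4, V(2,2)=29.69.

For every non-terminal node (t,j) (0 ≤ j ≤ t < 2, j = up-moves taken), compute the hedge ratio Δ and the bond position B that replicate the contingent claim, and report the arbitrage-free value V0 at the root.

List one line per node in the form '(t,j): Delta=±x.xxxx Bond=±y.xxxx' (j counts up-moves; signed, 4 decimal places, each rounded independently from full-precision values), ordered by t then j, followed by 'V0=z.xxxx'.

Under the risk-neutral measure, an up-move has probability p* = (R−d)/(u−d) = 0.4909 and values discount at R = 1.07.
At expiry t=2: V(2,0)=149.6200, V(2,1)=19.4000, V(2,2)=29.6900
Node (1,0) S=100.8000: V=(p*·19.4000+(1−p*)·149.6200)/1.07=80.0877; Δ=(19.4000−149.6200)/(136.0800−80.6400)=-2.3488; B=V−Δ·S=316.8513
Node (1,1) S=170.1000: V=(p*·29.6900+(1−p*)·19.4000)/1.07=22.8518; Δ=(29.6900−19.4000)/(229.6350−136.0800)=0.1100; B=V−Δ·S=4.1427
Node (0,0) S=126.0000: V=(p*·22.8518+(1−p*)·80.0877)/1.07=48.5889; Δ=(22.8518−80.0877)/(170.1000−100.8000)=-0.8259; B=V−Δ·S=152.6540
The time-0 hedge costs 48.5889, which is the no-arbitrage price.

(0,0): Delta=-0.8259 Bond=152.6540
(1,0): Delta=-2.3488 Bond=316.8513
(1,1): Delta=0.1100 Bond=4.1427
V0=48.5889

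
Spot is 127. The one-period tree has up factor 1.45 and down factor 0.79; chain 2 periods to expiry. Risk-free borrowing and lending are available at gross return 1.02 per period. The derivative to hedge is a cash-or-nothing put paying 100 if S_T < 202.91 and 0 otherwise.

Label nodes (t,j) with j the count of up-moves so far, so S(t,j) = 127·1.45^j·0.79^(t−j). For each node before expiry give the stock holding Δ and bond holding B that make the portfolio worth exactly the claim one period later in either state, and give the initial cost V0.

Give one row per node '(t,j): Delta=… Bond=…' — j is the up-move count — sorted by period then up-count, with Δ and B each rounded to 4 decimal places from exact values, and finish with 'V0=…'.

The replicating-portfolio and risk-neutral prices coincide; use p* = (1.02−0.79)/(1.45−0.79) = 0.3485 for the latter.
Terminal values V(2,·): V(2,0)=100.0000, V(2,1)=100.0000, V(2,2)=0.0000
  t=1,j=0: stock 100.3300 → up 145.4785 (V=100.0000), down 79.2607 (V=100.0000). Price 98.0392; hedge Δ=0.0000, bond B=98.0392.
  t=1,j=1: stock 184.1500 → up 267.0175 (V=0.0000), down 145.4785 (V=100.0000). Price 63.8740; hedge Δ=-0.8228, bond B=215.3892.
  t=0,j=0: stock 127.0000 → up 184.1500 (V=63.8740), down 100.3300 (V=98.0392). Price 84.4443; hedge Δ=-0.4076, bond B=136.2097.
Root portfolio cost Δ·127+B reproduces V0=84.4443.

(0,0): Delta=-0.4076 Bond=136.2097
(1,0): Delta=0.0000 Bond=98.0392
(1,1): Delta=-0.8228 Bond=215.3892
V0=84.4443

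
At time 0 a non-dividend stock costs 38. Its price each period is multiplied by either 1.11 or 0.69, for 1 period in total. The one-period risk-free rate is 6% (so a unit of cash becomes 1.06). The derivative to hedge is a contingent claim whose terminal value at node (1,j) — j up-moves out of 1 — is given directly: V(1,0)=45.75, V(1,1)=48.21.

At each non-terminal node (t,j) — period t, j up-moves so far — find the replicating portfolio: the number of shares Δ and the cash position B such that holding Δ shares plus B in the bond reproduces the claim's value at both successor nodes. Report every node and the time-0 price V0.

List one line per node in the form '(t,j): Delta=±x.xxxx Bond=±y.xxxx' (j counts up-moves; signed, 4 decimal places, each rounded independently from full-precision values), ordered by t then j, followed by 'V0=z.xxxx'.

(0,0): Delta=0.1541 Bond=39.3477
V0=45.2049

Under the risk-neutral measure, an up-move has probability p* = (R−d)/(u−d) = 0.8810 and values discount at R = 1.06.
Terminal payoffs: V(1,0)=45.7500, V(1,1)=48.2100
(0,0): S=38.0000. Δ = (V_up−V_dn)/(S_up−S_dn) = (48.2100−45.7500)/(42.1800−26.2200) = 0.1541. V = [p*·48.2100 + (1−p*)·45.7500]/1.06 = 45.2049. B = V − Δ·S = 39.3477.
Check: Δ(0,0)·S0 + B(0,0) = 45.2049 = V0.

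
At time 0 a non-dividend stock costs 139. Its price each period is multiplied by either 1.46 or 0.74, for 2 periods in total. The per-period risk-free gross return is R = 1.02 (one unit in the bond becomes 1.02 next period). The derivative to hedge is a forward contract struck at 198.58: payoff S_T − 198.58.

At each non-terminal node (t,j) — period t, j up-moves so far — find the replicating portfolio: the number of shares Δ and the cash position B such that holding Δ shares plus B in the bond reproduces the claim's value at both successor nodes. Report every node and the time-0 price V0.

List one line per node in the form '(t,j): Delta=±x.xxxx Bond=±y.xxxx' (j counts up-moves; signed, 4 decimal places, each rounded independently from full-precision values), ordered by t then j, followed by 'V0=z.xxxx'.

Since d<R<u, set p* = (R−d)/(u−d) = 0.3889; price each node as the discounted p*-expectation of its children.
Terminal payoffs: V(2,0)=-122.4636, V(2,1)=-48.4044, V(2,2)=97.7124
  t=1,j=0: stock 102.8600 → up 150.1756 (V=-48.4044), down 76.1164 (V=-122.4636). Price -91.8263; hedge Δ=1.0000, bond B=-194.6863.
  t=1,j=1: stock 202.9400 → up 296.2924 (V=97.7124), down 150.1756 (V=-48.4044). Price 8.2537; hedge Δ=1.0000, bond B=-194.6863.
  t=0,j=0: stock 139.0000 → up 202.9400 (V=8.2537), down 102.8600 (V=-91.8263). Price -51.8689; hedge Δ=1.0000, bond B=-190.8689.
Self-financing check: at every node Δ·S+B equals the discounted successor values.

(0,0): Delta=1.0000 Bond=-190.8689
(1,0): Delta=1.0000 Bond=-194.6863
(1,1): Delta=1.0000 Bond=-194.6863
V0=-51.8689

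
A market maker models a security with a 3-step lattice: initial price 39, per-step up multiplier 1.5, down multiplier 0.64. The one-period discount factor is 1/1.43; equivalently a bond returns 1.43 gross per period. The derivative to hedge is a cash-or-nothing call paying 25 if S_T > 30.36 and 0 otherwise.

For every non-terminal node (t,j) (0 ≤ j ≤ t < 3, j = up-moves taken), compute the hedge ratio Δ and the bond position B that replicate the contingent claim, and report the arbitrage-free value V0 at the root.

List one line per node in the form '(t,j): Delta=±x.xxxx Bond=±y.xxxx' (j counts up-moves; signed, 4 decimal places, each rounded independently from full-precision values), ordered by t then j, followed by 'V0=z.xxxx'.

(0,0): Delta=0.0545 Bond=6.2628
(1,0): Delta=0.7482 Bond=-8.3575
(1,1): Delta=0.0283 Bond=10.4899
(2,0): Delta=0.0000 Bond=0.0000
(2,1): Delta=0.7764 Bond=-13.0102
(2,2): Delta=0.0000 Bond=17.4825
V0=8.3886

No-arbitrage ⇒ martingale measure with p* = (R−d)/(u−d) = 0.9186.
Terminal values V(3,·): V(3,0)=0.0000, V(3,1)=0.0000, V(3,2)=25.0000, V(3,3)=25.0000
(2,0): S=15.9744. Δ = (V_up−V_dn)/(S_up−S_dn) = (0.0000−0.0000)/(23.9616−10.2236) = 0.0000. V = [p*·0.0000 + (1−p*)·0.0000]/1.43 = 0.0000. B = V − Δ·S = 0.0000.
(2,1): S=37.4400. Δ = (V_up−V_dn)/(S_up−S_dn) = (25.0000−0.0000)/(56.1600−23.9616) = 0.7764. V = [p*·25.0000 + (1−p*)·0.0000]/1.43 = 16.0595. B = V − Δ·S = -13.0102.
(2,2): S=87.7500. Δ = (V_up−V_dn)/(S_up−S_dn) = (25.0000−25.0000)/(131.6250−56.1600) = 0.0000. V = [p*·25.0000 + (1−p*)·25.0000]/1.43 = 17.4825. B = V − Δ·S = 17.4825.
(1,0): S=24.9600. Δ = (V_up−V_dn)/(S_up−S_dn) = (16.0595−0.0000)/(37.4400−15.9744) = 0.7482. V = [p*·16.0595 + (1−p*)·0.0000]/1.43 = 10.3163. B = V − Δ·S = -8.3575.
(1,1): S=58.5000. Δ = (V_up−V_dn)/(S_up−S_dn) = (17.4825−16.0595)/(87.7500−37.4400) = 0.0283. V = [p*·17.4825 + (1−p*)·16.0595]/1.43 = 12.1445. B = V − Δ·S = 10.4899.
(0,0): S=39.0000. Δ = (V_up−V_dn)/(S_up−S_dn) = (12.1445−10.3163)/(58.5000−24.9600) = 0.0545. V = [p*·12.1445 + (1−p*)·10.3163]/1.43 = 8.3886. B = V − Δ·S = 6.2628.
The time-0 hedge costs 8.3886, which is the no-arbitrage price.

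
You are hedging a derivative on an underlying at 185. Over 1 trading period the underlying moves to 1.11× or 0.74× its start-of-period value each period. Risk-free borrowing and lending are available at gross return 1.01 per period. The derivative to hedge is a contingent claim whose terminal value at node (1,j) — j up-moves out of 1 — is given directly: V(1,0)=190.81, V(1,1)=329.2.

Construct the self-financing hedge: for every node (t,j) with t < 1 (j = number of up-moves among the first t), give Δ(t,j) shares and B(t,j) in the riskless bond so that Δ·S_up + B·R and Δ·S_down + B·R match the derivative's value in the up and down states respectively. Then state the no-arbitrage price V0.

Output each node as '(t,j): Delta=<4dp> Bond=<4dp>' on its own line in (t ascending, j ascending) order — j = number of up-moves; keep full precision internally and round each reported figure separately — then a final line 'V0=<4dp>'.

The replicating-portfolio and risk-neutral prices coincide; use p* = (1.01−0.74)/(1.11−0.74) = 0.7297 for the latter.
Terminal values V(1,·): V(1,0)=190.8100, V(1,1)=329.2000
  t=0,j=0: stock 185.0000 → up 205.3500 (V=329.2000), down 136.9000 (V=190.8100). Price 288.9082; hedge Δ=2.0218, bond B=-85.1188.
Each (Δ,B) replicates both successor values, so the strategy is self-financing and V0 is arbitrage-free.

(0,0): Delta=2.0218 Bond=-85.1188
V0=288.9082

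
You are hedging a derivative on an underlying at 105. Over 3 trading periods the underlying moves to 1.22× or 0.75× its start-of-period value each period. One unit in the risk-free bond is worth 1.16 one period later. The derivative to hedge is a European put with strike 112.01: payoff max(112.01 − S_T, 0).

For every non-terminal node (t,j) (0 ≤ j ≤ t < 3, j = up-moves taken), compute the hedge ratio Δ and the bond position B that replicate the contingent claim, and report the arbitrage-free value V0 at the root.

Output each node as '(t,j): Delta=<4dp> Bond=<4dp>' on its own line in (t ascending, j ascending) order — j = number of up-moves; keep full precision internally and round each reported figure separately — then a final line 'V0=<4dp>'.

Since d<R<u, set p* = (R−d)/(u−d) = 0.8723; price each node as the discounted p*-expectation of its children.
Payoff layer (t=3): V(3,0)=67.7131, V(3,1)=39.9538, V(3,2)=0.0000, V(3,3)=0.0000
(2,0): S=59.0625. Δ = (V_up−V_dn)/(S_up−S_dn) = (39.9538−67.7131)/(72.0562−44.2969) = -1.0000. V = [p*·39.9538 + (1−p*)·67.7131]/1.16 = 37.4978. B = V − Δ·S = 96.5603.
(2,1): S=96.0750. Δ = (V_up−V_dn)/(S_up−S_dn) = (0.0000−39.9538)/(117.2115−72.0562) = -0.8848. V = [p*·0.0000 + (1−p*)·39.9538]/1.16 = 4.3970. B = V − Δ·S = 89.4049.
(2,2): S=156.2820. Δ = (V_up−V_dn)/(S_up−S_dn) = (0.0000−0.0000)/(190.6640−117.2115) = 0.0000. V = [p*·0.0000 + (1−p*)·0.0000]/1.16 = 0.0000. B = V − Δ·S = 0.0000.
(1,0): S=78.7500. Δ = (V_up−V_dn)/(S_up−S_dn) = (4.3970−37.4978)/(96.0750−59.0625) = -0.8943. V = [p*·4.3970 + (1−p*)·37.4978]/1.16 = 7.4333. B = V − Δ·S = 77.8607.
(1,1): S=128.1000. Δ = (V_up−V_dn)/(S_up−S_dn) = (0.0000−4.3970)/(156.2820−96.0750) = -0.0730. V = [p*·0.0000 + (1−p*)·4.3970]/1.16 = 0.4839. B = V − Δ·S = 9.8391.
(0,0): S=105.0000. Δ = (V_up−V_dn)/(S_up−S_dn) = (0.4839−7.4333)/(128.1000−78.7500) = -0.1408. V = [p*·0.4839 + (1−p*)·7.4333]/1.16 = 1.1819. B = V − Δ·S = 15.9679.
Root portfolio cost Δ·105+B reproduces V0=1.1819.

(0,0): Delta=-0.1408 Bond=15.9679
(1,0): Delta=-0.8943 Bond=77.8607
(1,1): Delta=-0.0730 Bond=9.8391
(2,0): Delta=-1.0000 Bond=96.5603
(2,1): Delta=-0.8848 Bond=89.4049
(2,2): Delta=0.0000 Bond=0.0000
V0=1.1819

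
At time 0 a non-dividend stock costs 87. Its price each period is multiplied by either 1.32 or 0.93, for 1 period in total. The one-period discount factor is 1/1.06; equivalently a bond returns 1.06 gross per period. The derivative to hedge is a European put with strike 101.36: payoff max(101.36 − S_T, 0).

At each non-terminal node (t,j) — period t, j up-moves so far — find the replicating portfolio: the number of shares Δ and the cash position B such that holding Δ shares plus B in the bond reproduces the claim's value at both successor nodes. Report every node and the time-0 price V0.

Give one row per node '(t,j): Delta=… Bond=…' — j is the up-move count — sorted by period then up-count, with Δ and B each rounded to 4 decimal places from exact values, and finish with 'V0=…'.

Risk-neutral probability p* = (R−d)/(u−d) = (1.06−0.93)/(1.32−0.93) = 0.3333.
Payoff layer (t=1): V(1,0)=20.4500, V(1,1)=0.0000
(0,0): S=87.0000. Δ = (V_up−V_dn)/(S_up−S_dn) = (0.0000−20.4500)/(114.8400−80.9100) = -0.6027. V = [p*·0.0000 + (1−p*)·20.4500]/1.06 = 12.8616. B = V − Δ·S = 65.2975.
Root portfolio cost Δ·87+B reproduces V0=12.8616.

(0,0): Delta=-0.6027 Bond=65.2975
V0=12.8616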